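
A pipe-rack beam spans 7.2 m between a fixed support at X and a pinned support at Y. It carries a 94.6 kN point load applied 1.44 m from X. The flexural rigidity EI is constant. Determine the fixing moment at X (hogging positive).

M_X = 98.08 kN·m

Take the reaction at Y as the redundant and release it; the primary structure is a cantilever fixed at X.
Primary-structure tip deflection at Y by superposition:
  point load 94.6 at a = 1.44: Pa²(3L − a)/(6EI) = 659.1/EI
Flexibility coefficient — unit upward force at Y: δ_{YY} = L³/(3EI) = 124.4/EI.
Compatibility at Y: δ_0 − R_Y·δ_{YY} = 0, so R_Y = 659.1/124.4 = 5.298 kN.
Moment equilibrium about X: M_X = Σ(load moments about X) − R_Y·L = 136.2 − 5.298×7.2 = 98.08 kN·m.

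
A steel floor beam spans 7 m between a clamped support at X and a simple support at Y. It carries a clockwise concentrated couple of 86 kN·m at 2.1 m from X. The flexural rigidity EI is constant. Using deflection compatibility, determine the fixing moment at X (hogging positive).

M_X = 20.21 kN·m

Remove the prop at Y; the released (primary) structure is a cantilever built in at X.
Free-end deflection of the primary structure under the applied loading (downward +):
  clockwise couple 86 at a = 2.1: M₀a(2L − a)/(2EI) = 1075/EI
Tip deflection under a unit load at Y: L³/(3EI) = 114.3/EI.
The prop prevents deflection at Y: R_Y = δ_0/δ_{YY} = 1075/114.3 = 9.399 kN.
Moment equilibrium about X: M_X = Σ(load moments about X) − R_Y·L = 86 − 9.399×7 = 20.21 kN·m.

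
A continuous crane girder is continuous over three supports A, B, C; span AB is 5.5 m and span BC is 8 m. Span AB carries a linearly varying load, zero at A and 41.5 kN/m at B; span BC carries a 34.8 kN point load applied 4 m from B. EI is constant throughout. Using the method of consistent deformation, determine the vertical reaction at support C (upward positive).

R_C = 9.271 kN

Take M_B as the redundant. Released structure: two simple spans AB and BC with a hinge at B.
Discontinuity in slope at B on the released structure — sum the simple-span end rotations:
  span AB: triangular load, peak 41.5: w₀L³/(45EI) = 153.4/EI
  span BC: point load 34.8 at a = 4: Pab(L + b)/(6LEI) = 139.2/EI
  relative rotation θ_0 = (153.4 + 139.2)/EI = 292.6/EI
A unit hogging moment at B produces rotation L₁/(3EI) + L₂/(3EI) = 4.5/EI.
Compatibility: M_B·(L₁+L₂)/(3EI) = θ_0, giving M_B = 65.03 kN·m (hogging).
Span BC, ΣM about C: R_B^{BC}·8 = 139.2 + 65.03, so R_B^{BC} = 25.53 kN and R_C = 34.8 − 25.53 = 9.271 kN.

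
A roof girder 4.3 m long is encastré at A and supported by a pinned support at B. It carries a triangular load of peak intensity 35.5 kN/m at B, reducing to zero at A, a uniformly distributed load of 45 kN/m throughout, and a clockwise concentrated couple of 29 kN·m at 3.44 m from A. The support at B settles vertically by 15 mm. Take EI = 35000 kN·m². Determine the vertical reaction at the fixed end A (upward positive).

R_A = 165.4 kN

Take the reaction at B as the redundant and release it; the primary structure is a cantilever fixed at A.
Free-end deflection of the primary structure under the applied loading (downward +):
  triangular load, peak 35.5 at the free end: 11w₀L⁴/(120EI) = 1113/EI
  UDL 45: wL⁴/(8EI) = 1923/EI
  clockwise couple 29 at a = 3.44: M₀a(2L − a)/(2EI) = 257.4/EI
  δ_0 = 3293/EI
Flexibility coefficient — unit upward force at B: δ_{BB} = L³/(3EI) = 26.5/EI.
With EI = 35000 kN·m²: δ_0 = 0.094085 m and δ_{BB} = 0.000757 m/kN.
Compatibility — the beam at B must follow the support down by 0.015 m: δ_0 − R_B·δ_{BB} = 0.015, so R_B = (0.094085 − 0.015)/0.000757 = 104.4 kN.
Vertical equilibrium: R_A = ΣP − R_B = 269.8 − 104.4 = 165.4 kN.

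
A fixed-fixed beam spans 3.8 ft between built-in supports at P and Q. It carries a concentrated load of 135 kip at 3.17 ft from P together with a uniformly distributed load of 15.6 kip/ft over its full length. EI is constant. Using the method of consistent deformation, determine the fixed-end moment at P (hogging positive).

Take the two fixed-end moments M_P, M_Q as redundants; the released structure is the simple span PQ.
On the primary (simply-supported) span, the end slopes from the loading are:
  at P: point load 135 at a = 3.17: Pab(L + b)/(6LEI) = 52.38/EI
  at Q: point load 135 at a = 3.17: Pab(L + a)/(6LEI) = 82.42/EI
  at P: UDL 15.6: wL³/(24EI) = 35.67/EI
  at Q: UDL 15.6: wL³/(24EI) = 35.67/EI
  θ_P0 = 88.05/EI,  θ_Q0 = 118.1/EI
Flexibility coefficients: a unit moment at one end gives L/(3EI) there and L/(6EI) at the far end, so f₁₁ = f₂₂ = 1.267/EI and f₁₂ = f₂₁ = 0.6333/EI.
Compatibility — zero rotation at each built-in end:
  1.267 M_P + 0.6333 M_Q = 88.05
  0.6333 M_P + 1.267 M_Q = 118.1
Solving the pair gives M_P = 30.53 kip·ft and M_Q = 77.96 kip·ft (hogging).

M_P = 30.53 kip·ft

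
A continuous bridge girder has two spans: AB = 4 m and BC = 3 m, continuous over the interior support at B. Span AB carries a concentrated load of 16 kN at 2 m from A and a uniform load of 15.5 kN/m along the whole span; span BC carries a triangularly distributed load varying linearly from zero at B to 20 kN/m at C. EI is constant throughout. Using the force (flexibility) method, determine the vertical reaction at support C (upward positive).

Insert a hinge at B; M_B is the redundant, and each span becomes simply supported.
Discontinuity in slope at B on the released structure — sum the simple-span end rotations:
  span AB: point load 16 at a = 2: Pab(L + a)/(6LEI) = 16/EI
  span AB: UDL 15.5: wL³/(24EI) = 41.33/EI
  span BC: triangular load, peak 20: 7w₀L³/(360EI) = 10.5/EI
  relative rotation θ_0 = (57.33 + 10.5)/EI = 67.83/EI
A unit hogging moment at B produces rotation L₁/(3EI) + L₂/(3EI) = 2.333/EI.
Compatibility: M_B·(L₁+L₂)/(3EI) = θ_0, giving M_B = 29.07 kN·m (hogging).
Span BC, ΣM about C: R_B^{BC}·3 = 30 + 29.07, so R_B^{BC} = 19.69 kN and R_C = 30 − 19.69 = 10.31 kN.

R_C = 10.31 kN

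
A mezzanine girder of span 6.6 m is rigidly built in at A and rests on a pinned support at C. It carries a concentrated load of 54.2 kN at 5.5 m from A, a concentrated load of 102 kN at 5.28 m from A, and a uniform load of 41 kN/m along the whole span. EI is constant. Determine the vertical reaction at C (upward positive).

R_C = 214.1 kN

Release the roller at C. Primary structure: cantilever fixed at A.
Primary-structure tip deflection at C by superposition:
  point load 54.2 at a = 5.5: Pa²(3L − a)/(6EI) = 3908/EI
  point load 102 at a = 5.28: Pa²(3L − a)/(6EI) = 6882/EI
  UDL 41: wL⁴/(8EI) = 9725/EI
  δ_0 = 20514/EI
Tip deflection under a unit load at C: L³/(3EI) = 95.83/EI.
Compatibility at C: δ_0 − R_C·δ_{CC} = 0, so R_C = 20514/95.83 = 214.1 kN.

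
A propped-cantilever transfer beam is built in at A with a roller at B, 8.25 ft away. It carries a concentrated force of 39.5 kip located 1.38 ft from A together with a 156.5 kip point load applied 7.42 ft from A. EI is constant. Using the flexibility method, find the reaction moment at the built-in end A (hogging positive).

M_A = 105.9 kip·ft

Take the reaction at B as the redundant and release it; the primary structure is a cantilever fixed at A.
Free-end deflection of the primary structure under the applied loading (downward +):
  point load 39.5 at a = 1.38: Pa²(3L − a)/(6EI) = 293/EI
  point load 156.5 at a = 7.42: Pa²(3L − a)/(6EI) = 24887/EI
  δ_0 = 25180/EI
Tip deflection under a unit load at B: L³/(3EI) = 187.2/EI.
Compatibility at B: δ_0 − R_B·δ_{BB} = 0, so R_B = 25180/187.2 = 134.5 kip.
Moment equilibrium about A: M_A = Σ(load moments about A) − R_B·L = 1216 − 134.5×8.25 = 105.9 kip·ft.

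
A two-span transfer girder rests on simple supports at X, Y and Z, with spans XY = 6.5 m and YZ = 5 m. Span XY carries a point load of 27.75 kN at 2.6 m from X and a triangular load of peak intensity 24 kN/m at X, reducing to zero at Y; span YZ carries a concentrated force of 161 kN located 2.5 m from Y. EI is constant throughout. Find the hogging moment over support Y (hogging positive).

M_Y = 116.2 kN·m

Release continuity at Y by inserting a hinge; the redundant is the internal moment M_Y. The primary structure is two simply-supported spans XY and YZ.
End slopes at the hinge Y, treating each span as simply supported:
  span XY: point load 27.75 at a = 2.6: Pab(L + a)/(6LEI) = 65.66/EI
  span XY: triangular load, peak 24: 7w₀L³/(360EI) = 128.2/EI
  span YZ: point load 161 at a = 2.5: Pab(L + b)/(6LEI) = 251.6/EI
  relative rotation θ_0 = (193.8 + 251.6)/EI = 445.4/EI
A unit hogging moment at Y produces rotation L₁/(3EI) + L₂/(3EI) = 3.833/EI.
Compatibility: M_Y·(L₁+L₂)/(3EI) = θ_0, giving M_Y = 116.2 kN·m (hogging).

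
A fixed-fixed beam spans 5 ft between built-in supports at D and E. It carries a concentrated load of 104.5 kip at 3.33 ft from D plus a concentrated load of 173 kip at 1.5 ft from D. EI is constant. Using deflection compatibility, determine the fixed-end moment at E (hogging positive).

M_E = 131.9 kip·ft

Release both end moments; the primary structure is a simply-supported span DE with redundants M_D and M_E.
End rotations of the released simple span under the applied load (×1/EI):
  at D: point load 104.5 at a = 3.33: Pab(L + b)/(6LEI) = 129.2/EI
  at E: point load 104.5 at a = 3.33: Pab(L + a)/(6LEI) = 161.4/EI
  at D: point load 173 at a = 1.5: Pab(L + b)/(6LEI) = 257.3/EI
  at E: point load 173 at a = 1.5: Pab(L + a)/(6LEI) = 196.8/EI
  θ_D0 = 386.5/EI,  θ_E0 = 358.1/EI
Flexibility coefficients: a unit moment at one end gives L/(3EI) there and L/(6EI) at the far end, so f₁₁ = f₂₂ = 1.667/EI and f₁₂ = f₂₁ = 0.8333/EI.
Compatibility — zero rotation at each built-in end:
  1.667 M_D + 0.8333 M_E = 386.5
  0.8333 M_D + 1.667 M_E = 358.1
Solving the pair gives M_D = 166 kip·ft and M_E = 131.9 kip·ft (hogging).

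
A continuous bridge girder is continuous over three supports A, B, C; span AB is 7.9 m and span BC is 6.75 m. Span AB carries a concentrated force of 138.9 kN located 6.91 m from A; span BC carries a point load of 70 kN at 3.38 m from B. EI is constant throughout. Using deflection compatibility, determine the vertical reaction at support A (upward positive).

Release continuity at B by inserting a hinge; the redundant is the internal moment M_B. The primary structure is two simply-supported spans AB and BC.
Rotations at B on the released spans (each span's end-slope, ×1/EI):
  span AB: point load 138.9 at a = 6.91: Pab(L + a)/(6LEI) = 296.9/EI
  span BC: point load 70 at a = 3.38: Pab(L + b)/(6LEI) = 199.2/EI
  relative rotation θ_0 = (296.9 + 199.2)/EI = 496.1/EI
A unit hogging moment at B produces rotation L₁/(3EI) + L₂/(3EI) = 4.883/EI.
Slope continuity at B: θ_0 = M_B·4.883/EI, so M_B = 496.1/4.883 = 101.6 kN·m (hogging).
Span AB, ΣM about A with M_B applied at B: R_B^{AB}·7.9 = 959.8 + 101.6, so R_B^{AB} = 134.4 kN and R_A = 138.9 − 134.4 = 4.546 kN.

R_A = 4.546 kN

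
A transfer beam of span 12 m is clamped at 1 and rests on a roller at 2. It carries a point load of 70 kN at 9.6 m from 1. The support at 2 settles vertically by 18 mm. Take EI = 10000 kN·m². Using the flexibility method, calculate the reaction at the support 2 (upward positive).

R_2 = 48.97 kN

Choose R_2 as the redundant. The primary structure is the cantilever fixed at 1.
Downward deflection at the released point 2 due to the loads:
  point load 70 at a = 9.6: Pa²(3L − a)/(6EI) = 28385/EI
Tip deflection under a unit load at 2: L³/(3EI) = 576/EI.
With EI = 10000 kN·m²: δ_0 = 2.8385 m and δ_{22} = 0.0576 m/kN.
Compatibility — the beam at 2 must follow the support down by 0.018 m: δ_0 − R_2·δ_{22} = 0.018, so R_2 = (2.8385 − 0.018)/0.0576 = 48.97 kN.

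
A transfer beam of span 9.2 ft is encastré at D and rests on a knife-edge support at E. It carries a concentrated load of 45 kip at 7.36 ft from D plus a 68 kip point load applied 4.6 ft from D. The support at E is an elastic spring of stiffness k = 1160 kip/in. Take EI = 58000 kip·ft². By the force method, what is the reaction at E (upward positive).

Release the roller at E. Primary structure: cantilever fixed at D.
Downward deflection at the released point E due to the loads:
  point load 45 at a = 7.36: Pa²(3L − a)/(6EI) = 8223/EI
  point load 68 at a = 4.6: Pa²(3L − a)/(6EI) = 5516/EI
  δ_0 = 13739/EI
Tip deflection under a unit load at E: L³/(3EI) = 259.6/EI.
With EI = 58000 kip·ft²: δ_0 = 0.23687 ft and δ_{EE} = 0.004475 ft/kip.
Compatibility — the spring shortens by R_E/k under the reaction it provides: δ_0 − R_E·δ_{EE} = R_E/k. With 1/k = 1/(1160×12) ft/kip = 0.000072 ft/kip, R_E = δ_0 / (δ_{EE} + 1/k) = 0.23687 / (0.004475 + 0.000072) = 52.09 kip.

R_E = 52.09 kip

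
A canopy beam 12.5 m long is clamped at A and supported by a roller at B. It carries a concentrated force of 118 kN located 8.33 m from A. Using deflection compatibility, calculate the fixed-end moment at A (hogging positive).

M_A = 218.6 kN·m

Remove the prop at B; the released (primary) structure is a cantilever built in at A.
Deflection at B on the released cantilever, summing each load's contribution:
  point load 118 at a = 8.33: Pa²(3L − a)/(6EI) = 39807/EI
Tip deflection under a unit load at B: L³/(3EI) = 651/EI.
The prop prevents deflection at B: R_B = δ_0/δ_{BB} = 39807/651 = 61.14 kN.
Moment equilibrium about A: M_A = Σ(load moments about A) − R_B·L = 982.9 − 61.14×12.5 = 218.6 kN·m.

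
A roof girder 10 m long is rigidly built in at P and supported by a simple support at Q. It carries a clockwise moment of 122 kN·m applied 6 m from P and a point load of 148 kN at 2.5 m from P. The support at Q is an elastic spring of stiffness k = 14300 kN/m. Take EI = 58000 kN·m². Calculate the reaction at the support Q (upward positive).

Remove the prop at Q; the released (primary) structure is a cantilever built in at P.
Downward deflection at the released point Q due to the loads:
  clockwise couple 122 at a = 6: M₀a(2L − a)/(2EI) = 5124/EI
  point load 148 at a = 2.5: Pa²(3L − a)/(6EI) = 4240/EI
  δ_0 = 9364/EI
Tip deflection under a unit load at Q: L³/(3EI) = 333.3/EI.
With EI = 58000 kN·m²: δ_0 = 0.16144 m and δ_{QQ} = 0.005747 m/kN.
Compatibility — the spring shortens by R_Q/k under the reaction it provides: δ_0 − R_Q·δ_{QQ} = R_Q/k. With 1/k = 0.00007 m/kN, R_Q = δ_0 / (δ_{QQ} + 1/k) = 0.16144 / (0.005747 + 0.00007) = 27.75 kN.

R_Q = 27.75 kN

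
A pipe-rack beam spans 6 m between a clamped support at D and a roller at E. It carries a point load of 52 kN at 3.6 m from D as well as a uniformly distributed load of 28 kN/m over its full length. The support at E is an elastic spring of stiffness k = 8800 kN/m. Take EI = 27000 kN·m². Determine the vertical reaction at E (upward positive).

R_E = 81.97 kN

Release the roller at E. Primary structure: cantilever fixed at D.
Downward deflection at the released point E due to the loads:
  point load 52 at a = 3.6: Pa²(3L − a)/(6EI) = 1617/EI
  UDL 28: wL⁴/(8EI) = 4536/EI
  δ_0 = 6153/EI
Flexibility coefficient — unit upward force at E: δ_{EE} = L³/(3EI) = 72/EI.
With EI = 27000 kN·m²: δ_0 = 0.2279 m and δ_{EE} = 0.002667 m/kN.
Compatibility — the spring shortens by R_E/k under the reaction it provides: δ_0 − R_E·δ_{EE} = R_E/k. With 1/k = 0.000114 m/kN, R_E = δ_0 / (δ_{EE} + 1/k) = 0.2279 / (0.002667 + 0.000114) = 81.97 kN.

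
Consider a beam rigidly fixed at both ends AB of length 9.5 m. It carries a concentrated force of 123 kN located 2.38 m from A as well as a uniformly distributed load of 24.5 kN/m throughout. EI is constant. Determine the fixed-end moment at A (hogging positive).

M_A = 348.7 kN·m

Release both end moments; the primary structure is a simply-supported span AB with redundants M_A and M_B.
On the primary (simply-supported) span, the end slopes from the loading are:
  at A: point load 123 at a = 2.38: Pab(L + b)/(6LEI) = 607.7/EI
  at B: point load 123 at a = 2.38: Pab(L + a)/(6LEI) = 434.4/EI
  at A: UDL 24.5: wL³/(24EI) = 875.2/EI
  at B: UDL 24.5: wL³/(24EI) = 875.2/EI
  θ_A0 = 1483/EI,  θ_B0 = 1310/EI
Flexibility coefficients: a unit moment at one end gives L/(3EI) there and L/(6EI) at the far end, so f₁₁ = f₂₂ = 3.167/EI and f₁₂ = f₂₁ = 1.583/EI.
Compatibility — zero rotation at each built-in end:
  3.167 M_A + 1.583 M_B = 1483
  1.583 M_A + 3.167 M_B = 1310
Solving the pair gives M_A = 348.7 kN·m and M_B = 239.2 kN·m (hogging).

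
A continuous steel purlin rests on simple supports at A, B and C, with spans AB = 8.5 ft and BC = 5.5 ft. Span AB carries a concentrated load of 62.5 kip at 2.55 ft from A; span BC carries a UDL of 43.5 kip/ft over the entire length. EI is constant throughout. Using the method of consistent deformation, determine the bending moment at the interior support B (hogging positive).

Insert a hinge at B; M_B is the redundant, and each span becomes simply supported.
Discontinuity in slope at B on the released structure — sum the simple-span end rotations:
  span AB: point load 62.5 at a = 2.55: Pab(L + a)/(6LEI) = 205.5/EI
  span BC: UDL 43.5: wL³/(24EI) = 301.6/EI
  relative rotation θ_0 = (205.5 + 301.6)/EI = 507/EI
A unit hogging moment at B produces rotation L₁/(3EI) + L₂/(3EI) = 4.667/EI.
Slope continuity at B: θ_0 = M_B·4.667/EI, so M_B = 507/4.667 = 108.6 kip·ft (hogging).

M_B = 108.6 kip·ft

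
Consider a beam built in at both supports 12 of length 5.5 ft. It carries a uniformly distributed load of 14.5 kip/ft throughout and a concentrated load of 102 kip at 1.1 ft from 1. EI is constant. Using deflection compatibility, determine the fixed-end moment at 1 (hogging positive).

Release both end moments; the primary structure is a simply-supported span 12 with redundants M_1 and M_2.
Simple-span end rotations at 1 and 2 under the given loads:
  at 1: UDL 14.5: wL³/(24EI) = 100.5/EI
  at 2: UDL 14.5: wL³/(24EI) = 100.5/EI
  at 1: point load 102 at a = 1.1: Pab(L + b)/(6LEI) = 148.1/EI
  at 2: point load 102 at a = 1.1: Pab(L + a)/(6LEI) = 98.74/EI
  θ_10 = 248.6/EI,  θ_20 = 199.3/EI
Flexibility coefficients: a unit moment at one end gives L/(3EI) there and L/(6EI) at the far end, so f₁₁ = f₂₂ = 1.833/EI and f₁₂ = f₂₁ = 0.9167/EI.
Compatibility — zero rotation at each built-in end:
  1.833 M_1 + 0.9167 M_2 = 248.6
  0.9167 M_1 + 1.833 M_2 = 199.3
Solving the pair gives M_1 = 108.4 kip·ft and M_2 = 54.5 kip·ft (hogging).

M_1 = 108.4 kip·ft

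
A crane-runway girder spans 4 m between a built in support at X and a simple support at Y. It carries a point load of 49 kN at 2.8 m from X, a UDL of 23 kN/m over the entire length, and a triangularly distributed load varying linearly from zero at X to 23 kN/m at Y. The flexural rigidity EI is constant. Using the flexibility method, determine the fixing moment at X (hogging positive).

M_X = 94.22 kN·m

Release the roller at Y. Primary structure: cantilever fixed at X.
Deflection at Y on the released cantilever, summing each load's contribution:
  point load 49 at a = 2.8: Pa²(3L − a)/(6EI) = 589/EI
  UDL 23: wL⁴/(8EI) = 736/EI
  triangular load, peak 23 at the free end: 11w₀L⁴/(120EI) = 539.7/EI
  δ_0 = 1865/EI
Flexibility coefficient — unit upward force at Y: δ_{YY} = L³/(3EI) = 21.33/EI.
Compatibility at Y: δ_0 − R_Y·δ_{YY} = 0, so R_Y = 1865/21.33 = 87.41 kN.
Moment equilibrium about X: M_X = Σ(load moments about X) − R_Y·L = 443.9 − 87.41×4 = 94.22 kN·m.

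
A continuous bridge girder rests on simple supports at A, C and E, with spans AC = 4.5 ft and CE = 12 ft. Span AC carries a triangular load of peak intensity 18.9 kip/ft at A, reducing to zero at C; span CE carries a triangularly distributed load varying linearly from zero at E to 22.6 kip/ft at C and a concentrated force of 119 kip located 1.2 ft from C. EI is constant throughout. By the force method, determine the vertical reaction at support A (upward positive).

R_A = -27.8 kip

Release continuity at C by inserting a hinge; the redundant is the internal moment M_C. The primary structure is two simply-supported spans AC and CE.
End slopes at the hinge C, treating each span as simply supported:
  span AC: triangular load, peak 18.9: 7w₀L³/(360EI) = 33.49/EI
  span CE: triangular load, peak 22.6: w₀L³/(45EI) = 867.8/EI
  span CE: point load 119 at a = 1.2: Pab(L + b)/(6LEI) = 488.4/EI
  relative rotation θ_0 = (33.49 + 1356)/EI = 1390/EI
A unit hogging moment at C produces rotation L₁/(3EI) + L₂/(3EI) = 5.5/EI.
Compatibility: M_C·(L₁+L₂)/(3EI) = θ_0, giving M_C = 252.7 kip·ft (hogging).
Span AC, ΣM about A with M_C applied at C: R_C^{AC}·4.5 = 63.79 + 252.7, so R_C^{AC} = 70.32 kip and R_A = 42.52 − 70.32 = -27.8 kip.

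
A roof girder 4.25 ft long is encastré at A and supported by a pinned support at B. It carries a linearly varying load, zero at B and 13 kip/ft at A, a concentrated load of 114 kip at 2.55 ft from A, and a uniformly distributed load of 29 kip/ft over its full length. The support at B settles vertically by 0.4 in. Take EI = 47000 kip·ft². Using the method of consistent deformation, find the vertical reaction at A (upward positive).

Choose R_B as the redundant. The primary structure is the cantilever fixed at A.
Deflection at B on the released cantilever, summing each load's contribution:
  triangular load, peak 13 at the fixed end: w₀L⁴/(30EI) = 141.4/EI
  point load 114 at a = 2.55: Pa²(3L − a)/(6EI) = 1260/EI
  UDL 29: wL⁴/(8EI) = 1183/EI
  δ_0 = 2584/EI
Flexibility coefficient — unit upward force at B: δ_{BB} = L³/(3EI) = 25.59/EI.
With EI = 47000 kip·ft²: δ_0 = 0.054984 ft and δ_{BB} = 0.000544 ft/kip.
Compatibility — the beam at B must follow the support down by 0.03333 ft: δ_0 − R_B·δ_{BB} = 0.03333, so R_B = (0.054984 − 0.03333)/0.000544 = 39.77 kip.
Vertical equilibrium: R_A = ΣP − R_B = 264.9 − 39.77 = 225.1 kip.

R_A = 225.1 kip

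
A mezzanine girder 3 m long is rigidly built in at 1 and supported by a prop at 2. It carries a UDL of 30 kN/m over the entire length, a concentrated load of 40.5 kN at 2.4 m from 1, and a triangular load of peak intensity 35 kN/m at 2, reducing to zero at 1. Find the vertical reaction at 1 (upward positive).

R_1 = 91.86 kN

Remove the prop at 2; the released (primary) structure is a cantilever built in at 1.
Deflection at 2 on the released cantilever, summing each load's contribution:
  UDL 30: wL⁴/(8EI) = 303.8/EI
  point load 40.5 at a = 2.4: Pa²(3L − a)/(6EI) = 256.6/EI
  triangular load, peak 35 at the free end: 11w₀L⁴/(120EI) = 259.9/EI
  δ_0 = 820.2/EI
Flexibility coefficient — unit upward force at 2: δ_{22} = L³/(3EI) = 9/EI.
Compatibility at 2: δ_0 − R_2·δ_{22} = 0, so R_2 = 820.2/9 = 91.14 kN.
Vertical equilibrium: R_1 = ΣP − R_2 = 183 − 91.14 = 91.86 kN.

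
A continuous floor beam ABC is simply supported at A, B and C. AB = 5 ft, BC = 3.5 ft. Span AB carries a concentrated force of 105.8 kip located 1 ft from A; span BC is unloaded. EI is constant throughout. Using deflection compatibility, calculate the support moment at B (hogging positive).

M_B = 29.87 kip·ft

Take M_B as the redundant. Released structure: two simple spans AB and BC with a hinge at B.
Discontinuity in slope at B on the released structure — sum the simple-span end rotations:
  span AB: point load 105.8 at a = 1: Pab(L + a)/(6LEI) = 84.64/EI
  relative rotation θ_0 = (84.64 + 0)/EI = 84.64/EI
A unit hogging moment at B produces rotation L₁/(3EI) + L₂/(3EI) = 2.833/EI.
Slope continuity at B: θ_0 = M_B·2.833/EI, so M_B = 84.64/2.833 = 29.87 kip·ft (hogging).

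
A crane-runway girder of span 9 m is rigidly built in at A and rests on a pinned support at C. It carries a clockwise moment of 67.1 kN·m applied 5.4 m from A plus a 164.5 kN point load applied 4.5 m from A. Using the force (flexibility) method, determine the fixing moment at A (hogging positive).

M_A = 260.1 kN·m

Remove the prop at C; the released (primary) structure is a cantilever built in at A.
Primary-structure tip deflection at C by superposition:
  clockwise couple 67.1 at a = 5.4: M₀a(2L − a)/(2EI) = 2283/EI
  point load 164.5 at a = 4.5: Pa²(3L − a)/(6EI) = 12492/EI
  δ_0 = 14774/EI
Flexibility coefficient — unit upward force at C: δ_{CC} = L³/(3EI) = 243/EI.
Compatibility at C: δ_0 − R_C·δ_{CC} = 0, so R_C = 14774/243 = 60.8 kN.
Moment equilibrium about A: M_A = Σ(load moments about A) − R_C·L = 807.4 − 60.8×9 = 260.1 kN·m.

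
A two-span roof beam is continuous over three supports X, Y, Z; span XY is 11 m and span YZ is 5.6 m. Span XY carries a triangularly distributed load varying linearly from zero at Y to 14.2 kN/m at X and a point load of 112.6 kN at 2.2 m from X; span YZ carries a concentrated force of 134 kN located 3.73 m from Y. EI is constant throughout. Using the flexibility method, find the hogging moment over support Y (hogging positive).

Take M_Y as the redundant. Released structure: two simple spans XY and YZ with a hinge at Y.
End slopes at the hinge Y, treating each span as simply supported:
  span XY: triangular load, peak 14.2: 7w₀L³/(360EI) = 367.5/EI
  span XY: point load 112.6 at a = 2.2: Pab(L + a)/(6LEI) = 436/EI
  span YZ: point load 134 at a = 3.73: Pab(L + b)/(6LEI) = 207.8/EI
  relative rotation θ_0 = (803.5 + 207.8)/EI = 1011/EI
A unit hogging moment at Y produces rotation L₁/(3EI) + L₂/(3EI) = 5.533/EI.
Compatibility: M_Y·(L₁+L₂)/(3EI) = θ_0, giving M_Y = 182.8 kN·m (hogging).

M_Y = 182.8 kN·m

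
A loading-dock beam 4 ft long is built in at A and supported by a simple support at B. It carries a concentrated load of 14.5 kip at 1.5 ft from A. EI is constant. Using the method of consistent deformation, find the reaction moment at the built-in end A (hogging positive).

Choose R_B as the redundant. The primary structure is the cantilever fixed at A.
Downward deflection at the released point B due to the loads:
  point load 14.5 at a = 1.5: Pa²(3L − a)/(6EI) = 57.09/EI
Flexibility coefficient — unit upward force at B: δ_{BB} = L³/(3EI) = 21.33/EI.
The prop prevents deflection at B: R_B = δ_0/δ_{BB} = 57.09/21.33 = 2.676 kip.
Moment equilibrium about A: M_A = Σ(load moments about A) − R_B·L = 21.75 − 2.676×4 = 11.04 kip·ft.

M_A = 11.04 kip·ft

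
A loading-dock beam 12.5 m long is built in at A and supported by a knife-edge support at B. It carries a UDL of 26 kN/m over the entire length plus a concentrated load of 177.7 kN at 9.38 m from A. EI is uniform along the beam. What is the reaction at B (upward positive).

R_B = 234.4 kN

Remove the prop at B; the released (primary) structure is a cantilever built in at A.
Free-end deflection of the primary structure under the applied loading (downward +):
  UDL 26: wL⁴/(8EI) = 79346/EI
  point load 177.7 at a = 9.38: Pa²(3L − a)/(6EI) = 73275/EI
  δ_0 = 152621/EI
Flexibility coefficient — unit upward force at B: δ_{BB} = L³/(3EI) = 651/EI.
The prop prevents deflection at B: R_B = δ_0/δ_{BB} = 152621/651 = 234.4 kN.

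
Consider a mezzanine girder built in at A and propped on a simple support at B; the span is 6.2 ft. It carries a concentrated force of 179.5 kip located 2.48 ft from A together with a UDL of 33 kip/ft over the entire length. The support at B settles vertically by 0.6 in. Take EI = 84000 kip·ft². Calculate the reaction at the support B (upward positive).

Remove the prop at B; the released (primary) structure is a cantilever built in at A.
Deflection at B on the released cantilever, summing each load's contribution:
  point load 179.5 at a = 2.48: Pa²(3L − a)/(6EI) = 2966/EI
  UDL 33: wL⁴/(8EI) = 6095/EI
  δ_0 = 9061/EI
Flexibility coefficient — unit upward force at B: δ_{BB} = L³/(3EI) = 79.44/EI.
With EI = 84000 kip·ft²: δ_0 = 0.10787 ft and δ_{BB} = 0.000946 ft/kip.
Compatibility — the beam at B must follow the support down by 0.05 ft: δ_0 − R_B·δ_{BB} = 0.05, so R_B = (0.10787 − 0.05)/0.000946 = 61.19 kip.

R_B = 61.19 kip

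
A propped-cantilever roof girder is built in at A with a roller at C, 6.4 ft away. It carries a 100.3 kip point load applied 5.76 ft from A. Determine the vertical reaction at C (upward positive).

Choose R_C as the redundant. The primary structure is the cantilever fixed at A.
Downward deflection at the released point C due to the loads:
  point load 100.3 at a = 5.76: Pa²(3L − a)/(6EI) = 7454/EI
Flexibility coefficient — unit upward force at C: δ_{CC} = L³/(3EI) = 87.38/EI.
Compatibility at C: δ_0 − R_C·δ_{CC} = 0, so R_C = 7454/87.38 = 85.31 kip.

R_C = 85.31 kip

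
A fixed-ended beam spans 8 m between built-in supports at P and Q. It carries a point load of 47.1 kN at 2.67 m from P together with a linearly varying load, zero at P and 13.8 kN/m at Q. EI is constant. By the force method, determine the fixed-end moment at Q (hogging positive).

M_Q = 72.12 kN·m

Take the two fixed-end moments M_P, M_Q as redundants; the released structure is the simple span PQ.
Simple-span end rotations at P and Q under the given loads:
  at P: point load 47.1 at a = 2.67: Pab(L + b)/(6LEI) = 186.1/EI
  at Q: point load 47.1 at a = 2.67: Pab(L + a)/(6LEI) = 149/EI
  at P: triangular load, peak 13.8: 7w₀L³/(360EI) = 137.4/EI
  at Q: triangular load, peak 13.8: w₀L³/(45EI) = 157/EI
  θ_P0 = 323.5/EI,  θ_Q0 = 306/EI
Flexibility coefficients: a unit moment at one end gives L/(3EI) there and L/(6EI) at the far end, so f₁₁ = f₂₂ = 2.667/EI and f₁₂ = f₂₁ = 1.333/EI.
Compatibility — zero rotation at each built-in end:
  2.667 M_P + 1.333 M_Q = 323.5
  1.333 M_P + 2.667 M_Q = 306
Solving the pair gives M_P = 85.26 kN·m and M_Q = 72.12 kN·m (hogging).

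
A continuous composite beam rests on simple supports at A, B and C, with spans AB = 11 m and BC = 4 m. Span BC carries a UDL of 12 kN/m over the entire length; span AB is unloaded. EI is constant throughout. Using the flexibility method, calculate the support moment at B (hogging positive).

Insert a hinge at B; M_B is the redundant, and each span becomes simply supported.
Rotations at B on the released spans (each span's end-slope, ×1/EI):
  span BC: UDL 12: wL³/(24EI) = 32/EI
  relative rotation θ_0 = (0 + 32)/EI = 32/EI
A unit hogging moment at B produces rotation L₁/(3EI) + L₂/(3EI) = 5/EI.
Slope continuity at B: θ_0 = M_B·5/EI, so M_B = 32/5 = 6.4 kN·m (hogging).

M_B = 6.4 kN·m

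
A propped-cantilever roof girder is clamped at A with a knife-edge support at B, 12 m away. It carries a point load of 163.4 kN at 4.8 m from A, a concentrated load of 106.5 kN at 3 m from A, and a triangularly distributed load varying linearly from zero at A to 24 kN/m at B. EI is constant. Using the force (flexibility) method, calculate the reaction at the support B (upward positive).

Remove the prop at B; the released (primary) structure is a cantilever built in at A.
Primary-structure tip deflection at B by superposition:
  point load 163.4 at a = 4.8: Pa²(3L − a)/(6EI) = 19577/EI
  point load 106.5 at a = 3: Pa²(3L − a)/(6EI) = 5272/EI
  triangular load, peak 24 at the free end: 11w₀L⁴/(120EI) = 45619/EI
  δ_0 = 70468/EI
Flexibility coefficient — unit upward force at B: δ_{BB} = L³/(3EI) = 576/EI.
The prop prevents deflection at B: R_B = δ_0/δ_{BB} = 70468/576 = 122.3 kN.

R_B = 122.3 kN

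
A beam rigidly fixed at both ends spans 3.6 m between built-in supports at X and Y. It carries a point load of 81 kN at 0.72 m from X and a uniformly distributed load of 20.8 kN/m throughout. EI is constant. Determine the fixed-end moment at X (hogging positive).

M_X = 59.79 kN·m

Take the two fixed-end moments M_X, M_Y as redundants; the released structure is the simple span XY.
End rotations of the released simple span under the applied load (×1/EI):
  at X: point load 81 at a = 0.72: Pab(L + b)/(6LEI) = 50.39/EI
  at Y: point load 81 at a = 0.72: Pab(L + a)/(6LEI) = 33.59/EI
  at X: UDL 20.8: wL³/(24EI) = 40.44/EI
  at Y: UDL 20.8: wL³/(24EI) = 40.44/EI
  θ_X0 = 90.82/EI,  θ_Y0 = 74.03/EI
Flexibility coefficients: a unit moment at one end gives L/(3EI) there and L/(6EI) at the far end, so f₁₁ = f₂₂ = 1.2/EI and f₁₂ = f₂₁ = 0.6/EI.
Compatibility — zero rotation at each built-in end:
  1.2 M_X + 0.6 M_Y = 90.82
  0.6 M_X + 1.2 M_Y = 74.03
Solving the pair gives M_X = 59.79 kN·m and M_Y = 31.8 kN·m (hogging).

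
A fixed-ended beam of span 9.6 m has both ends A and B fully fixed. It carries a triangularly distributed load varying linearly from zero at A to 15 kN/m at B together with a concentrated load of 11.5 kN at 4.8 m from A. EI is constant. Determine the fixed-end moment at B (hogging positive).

Take the two fixed-end moments M_A, M_B as redundants; the released structure is the simple span AB.
On the primary (simply-supported) span, the end slopes from the loading are:
  at A: triangular load, peak 15: 7w₀L³/(360EI) = 258/EI
  at B: triangular load, peak 15: w₀L³/(45EI) = 294.9/EI
  at A: point load 11.5 at a = 4.8: Pab(L + b)/(6LEI) = 66.24/EI
  at B: point load 11.5 at a = 4.8: Pab(L + a)/(6LEI) = 66.24/EI
  θ_A0 = 324.3/EI,  θ_B0 = 361.2/EI
Flexibility coefficients: a unit moment at one end gives L/(3EI) there and L/(6EI) at the far end, so f₁₁ = f₂₂ = 3.2/EI and f₁₂ = f₂₁ = 1.6/EI.
Compatibility — zero rotation at each built-in end:
  3.2 M_A + 1.6 M_B = 324.3
  1.6 M_A + 3.2 M_B = 361.2
Solving the pair gives M_A = 59.88 kN·m and M_B = 82.92 kN·m (hogging).

M_B = 82.92 kN·m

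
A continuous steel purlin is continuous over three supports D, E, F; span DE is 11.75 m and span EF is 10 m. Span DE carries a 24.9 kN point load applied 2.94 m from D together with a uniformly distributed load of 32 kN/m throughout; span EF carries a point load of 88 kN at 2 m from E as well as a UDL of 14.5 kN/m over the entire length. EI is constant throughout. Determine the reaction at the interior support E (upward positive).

R_E = 422 kN

Take M_E as the redundant. Released structure: two simple spans DE and EF with a hinge at E.
Rotations at E on the released spans (each span's end-slope, ×1/EI):
  span DE: point load 24.9 at a = 2.94: Pab(L + a)/(6LEI) = 134.4/EI
  span DE: UDL 32: wL³/(24EI) = 2163/EI
  span EF: point load 88 at a = 2: Pab(L + b)/(6LEI) = 422.4/EI
  span EF: UDL 14.5: wL³/(24EI) = 604.2/EI
  relative rotation θ_0 = (2297 + 1027)/EI = 3324/EI
A unit hogging moment at E produces rotation L₁/(3EI) + L₂/(3EI) = 7.25/EI.
Compatibility: M_E·(L₁+L₂)/(3EI) = θ_0, giving M_E = 458.5 kN·m (hogging).
Span DE, ΣM about D with M_E applied at E: R_E^{DE}·11.75 = 2282 + 458.5, so R_E^{DE} = 233.2 kN and R_D = 400.9 − 233.2 = 167.7 kN.
Span EF, ΣM about F: R_E^{EF}·10 = 1429 + 458.5, so R_E^{EF} = 188.7 kN and R_F = 233 − 188.7 = 44.25 kN.
R_E = 233.2 + 188.7 = 422 kN.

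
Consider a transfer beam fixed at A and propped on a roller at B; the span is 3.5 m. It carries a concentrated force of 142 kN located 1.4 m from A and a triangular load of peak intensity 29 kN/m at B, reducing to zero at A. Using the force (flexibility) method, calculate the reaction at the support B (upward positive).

R_B = 57.45 kN

Take the reaction at B as the redundant and release it; the primary structure is a cantilever fixed at A.
Downward deflection at the released point B due to the loads:
  point load 142 at a = 1.4: Pa²(3L − a)/(6EI) = 422.1/EI
  triangular load, peak 29 at the free end: 11w₀L⁴/(120EI) = 398.9/EI
  δ_0 = 821/EI
Tip deflection under a unit load at B: L³/(3EI) = 14.29/EI.
The prop prevents deflection at B: R_B = δ_0/δ_{BB} = 821/14.29 = 57.45 kN.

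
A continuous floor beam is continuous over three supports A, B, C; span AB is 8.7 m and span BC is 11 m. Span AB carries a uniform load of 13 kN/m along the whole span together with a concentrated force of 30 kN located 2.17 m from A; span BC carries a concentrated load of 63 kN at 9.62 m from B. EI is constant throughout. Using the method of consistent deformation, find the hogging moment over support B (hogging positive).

Release continuity at B by inserting a hinge; the redundant is the internal moment M_B. The primary structure is two simply-supported spans AB and BC.
Rotations at B on the released spans (each span's end-slope, ×1/EI):
  span AB: UDL 13: wL³/(24EI) = 356.7/EI
  span AB: point load 30 at a = 2.17: Pab(L + a)/(6LEI) = 88.52/EI
  span BC: point load 63 at a = 9.62: Pab(L + b)/(6LEI) = 156.9/EI
  relative rotation θ_0 = (445.2 + 156.9)/EI = 602.1/EI
A unit hogging moment at B produces rotation L₁/(3EI) + L₂/(3EI) = 6.567/EI.
Compatibility: M_B·(L₁+L₂)/(3EI) = θ_0, giving M_B = 91.69 kN·m (hogging).

M_B = 91.69 kN·m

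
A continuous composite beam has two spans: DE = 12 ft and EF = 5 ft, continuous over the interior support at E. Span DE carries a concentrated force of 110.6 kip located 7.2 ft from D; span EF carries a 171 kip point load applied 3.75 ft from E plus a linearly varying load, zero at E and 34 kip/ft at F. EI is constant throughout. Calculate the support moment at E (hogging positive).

Insert a hinge at E; M_E is the redundant, and each span becomes simply supported.
Discontinuity in slope at E on the released structure — sum the simple-span end rotations:
  span DE: point load 110.6 at a = 7.2: Pab(L + a)/(6LEI) = 1019/EI
  span EF: point load 171 at a = 3.75: Pab(L + b)/(6LEI) = 167/EI
  span EF: triangular load, peak 34: 7w₀L³/(360EI) = 82.64/EI
  relative rotation θ_0 = (1019 + 249.6)/EI = 1269/EI
A unit hogging moment at E produces rotation L₁/(3EI) + L₂/(3EI) = 5.667/EI.
Compatibility: M_E·(L₁+L₂)/(3EI) = θ_0, giving M_E = 223.9 kip·ft (hogging).

M_E = 223.9 kip·ft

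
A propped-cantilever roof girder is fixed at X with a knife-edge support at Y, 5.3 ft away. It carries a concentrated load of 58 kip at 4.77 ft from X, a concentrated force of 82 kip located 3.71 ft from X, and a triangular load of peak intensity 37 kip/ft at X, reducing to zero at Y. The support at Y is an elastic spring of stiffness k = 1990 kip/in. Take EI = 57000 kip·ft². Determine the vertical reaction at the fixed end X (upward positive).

R_X = 128.2 kip

Choose R_Y as the redundant. The primary structure is the cantilever fixed at X.
Downward deflection at the released point Y due to the loads:
  point load 58 at a = 4.77: Pa²(3L − a)/(6EI) = 2448/EI
  point load 82 at a = 3.71: Pa²(3L − a)/(6EI) = 2293/EI
  triangular load, peak 37 at the fixed end: w₀L⁴/(30EI) = 973.2/EI
  δ_0 = 5714/EI
Tip deflection under a unit load at Y: L³/(3EI) = 49.63/EI.
With EI = 57000 kip·ft²: δ_0 = 0.10025 ft and δ_{YY} = 0.000871 ft/kip.
Compatibility — the spring shortens by R_Y/k under the reaction it provides: δ_0 − R_Y·δ_{YY} = R_Y/k. With 1/k = 1/(1990×12) ft/kip = 0.000042 ft/kip, R_Y = δ_0 / (δ_{YY} + 1/k) = 0.10025 / (0.000871 + 0.000042) = 109.9 kip.
Vertical equilibrium: R_X = ΣP − R_Y = 238.1 − 109.9 = 128.2 kip.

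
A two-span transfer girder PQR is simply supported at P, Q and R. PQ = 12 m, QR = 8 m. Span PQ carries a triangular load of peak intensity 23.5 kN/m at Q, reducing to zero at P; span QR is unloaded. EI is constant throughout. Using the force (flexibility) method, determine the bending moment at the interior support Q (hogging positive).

Release continuity at Q by inserting a hinge; the redundant is the internal moment M_Q. The primary structure is two simply-supported spans PQ and QR.
End slopes at the hinge Q, treating each span as simply supported:
  span PQ: triangular load, peak 23.5: w₀L³/(45EI) = 902.4/EI
  relative rotation θ_0 = (902.4 + 0)/EI = 902.4/EI
A unit hogging moment at Q produces rotation L₁/(3EI) + L₂/(3EI) = 6.667/EI.
Slope continuity at Q: θ_0 = M_Q·6.667/EI, so M_Q = 902.4/6.667 = 135.4 kN·m (hogging).

M_Q = 135.4 kN·m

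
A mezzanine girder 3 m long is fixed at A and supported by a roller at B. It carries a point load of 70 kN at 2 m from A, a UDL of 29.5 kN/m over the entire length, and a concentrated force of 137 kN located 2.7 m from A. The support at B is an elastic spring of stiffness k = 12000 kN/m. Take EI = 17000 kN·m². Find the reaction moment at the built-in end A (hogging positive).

Choose R_B as the redundant. The primary structure is the cantilever fixed at A.
Primary-structure tip deflection at B by superposition:
  point load 70 at a = 2: Pa²(3L − a)/(6EI) = 326.7/EI
  UDL 29.5: wL⁴/(8EI) = 298.7/EI
  point load 137 at a = 2.7: Pa²(3L − a)/(6EI) = 1049/EI
  δ_0 = 1674/EI
Flexibility coefficient — unit upward force at B: δ_{BB} = L³/(3EI) = 9/EI.
With EI = 17000 kN·m²: δ_0 = 0.098472 m and δ_{BB} = 0.000529 m/kN.
Compatibility — the spring shortens by R_B/k under the reaction it provides: δ_0 − R_B·δ_{BB} = R_B/k. With 1/k = 0.000083 m/kN, R_B = δ_0 / (δ_{BB} + 1/k) = 0.098472 / (0.000529 + 0.000083) = 160.7 kN.
Moment equilibrium about A: M_A = Σ(load moments about A) − R_B·L = 642.6 − 160.7×3 = 160.5 kN·m.

M_A = 160.5 kN·m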